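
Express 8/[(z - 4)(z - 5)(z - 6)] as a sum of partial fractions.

Using cover-up method: α = 4, β = -8, γ = 4
Result: 4/(z - 4) - 8/(z - 5) + 4/(z - 6)


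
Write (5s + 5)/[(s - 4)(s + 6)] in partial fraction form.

At s=4: P = (5·4 + 5)/(4 + 6) = 5/2. At s=-6: Q = (5·(-6) + 5)/(-6 - 4) = 5/2
Result: (5/2)/(s - 4) + (5/2)/(s + 6)


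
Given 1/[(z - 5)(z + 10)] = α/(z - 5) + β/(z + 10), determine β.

Cover-up at z = -10: β = 1/(-10 - 5) = -1/15


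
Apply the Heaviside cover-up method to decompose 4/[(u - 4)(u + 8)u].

Cover (u - 4), u=4: A = 4/[(4 + 8)(4 - 0)] = 1/12. Cover (u + 8), u=-8: B = 4/[(-8 - 4)(-8 - 0)] = 1/24. Cover u, u=0: C = 4/[(0 - 4)(0 + 8)] = -1/8.
Result: (1/12)/(u - 4) + (1/24)/(u + 8) - (1/8)/u


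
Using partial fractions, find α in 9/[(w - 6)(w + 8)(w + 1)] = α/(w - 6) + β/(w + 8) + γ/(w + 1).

Cover-up at w = 6: α = 9/[(6 + 8)(6 + 1)] = 9/[(14)(7)] = 9/98


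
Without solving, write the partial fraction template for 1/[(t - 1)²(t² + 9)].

Repeated linear + quadratic: α/(t - 1) + β/(t - 1)² + (γt + δ)/(t² + 9)


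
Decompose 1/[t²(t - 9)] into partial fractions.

Cover-up at t=9: R = 1/(9 - 0)² = 1/81. Cover-up at t=0: Q = 1/(0 - 9) = -1/9. Comparing t² coeff: P = -R = -1/81
Result: (-1/81)/t - (1/9)/t² + (1/81)/(t - 9)


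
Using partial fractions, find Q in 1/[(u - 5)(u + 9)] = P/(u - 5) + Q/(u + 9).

Cover-up at u = -9: Q = 1/(-9 - 5) = -1/14


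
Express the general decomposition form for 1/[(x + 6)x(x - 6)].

Three distinct linear factors: P/(x + 6) + Q/x + R/(x - 6)


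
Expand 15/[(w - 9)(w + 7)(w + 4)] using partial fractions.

Using cover-up method: α = 15/208, β = 5/16, γ = -5/13
Result: (15/208)/(w - 9) + (5/16)/(w + 7) - (5/13)/(w + 4)


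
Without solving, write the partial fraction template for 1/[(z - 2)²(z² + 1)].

Repeated linear + quadratic: α/(z - 2) + β/(z - 2)² + (γz + δ)/(z² + 1)


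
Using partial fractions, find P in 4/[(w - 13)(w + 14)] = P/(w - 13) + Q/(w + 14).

Cover-up at w = 13: P = 4/(13 + 14) = 4/27


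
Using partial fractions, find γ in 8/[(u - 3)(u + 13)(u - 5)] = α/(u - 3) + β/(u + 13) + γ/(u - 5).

Cover-up at u = 5: γ = 8/[(5 - 3)(5 + 13)] = 8/[(2)(18)] = 8/36 = 2/9


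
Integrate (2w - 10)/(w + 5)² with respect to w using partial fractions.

Decompose: α = 2, β = 2·(-5) - 10 = -20, so (2w - 10)/(w + 5)² = 2/(w + 5) - 20/(w + 5)². Integrate: ∫ α/(w + 5) dw = 2 ln|(w + 5)|; ∫ β/(w + 5)² dw = 20/(w + 5). Sum: 2 ln|(w + 5)| + 20/(w + 5) + C


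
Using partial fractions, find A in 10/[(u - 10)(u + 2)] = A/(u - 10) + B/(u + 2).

Cover-up at u = 10: A = 10/(10 + 2) = 10/12 = 5/6


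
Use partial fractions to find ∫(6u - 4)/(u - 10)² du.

Decompose: α = 6, β = 6·10 - 4 = 56, so (6u - 4)/(u - 10)² = 6/(u - 10) + 56/(u - 10)². Integrate: ∫ α/(u - 10) du = 6 ln|(u - 10)|; ∫ β/(u - 10)² du = -56/(u - 10). Sum: 6 ln|(u - 10)| - 56/(u - 10) + C


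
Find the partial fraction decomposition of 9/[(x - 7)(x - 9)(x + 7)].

Using cover-up method: α = -9/28, β = 9/32, γ = 9/224
Result: (-9/28)/(x - 7) + (9/32)/(x - 9) + (9/224)/(x + 7)


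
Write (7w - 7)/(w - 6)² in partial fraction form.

(7w - 7) = α(w - 6) + β. At w = 6: β = 7·6 - 7 = 35. Coeff of w: α = 7
Result: 7/(w - 6) + 35/(w - 6)²


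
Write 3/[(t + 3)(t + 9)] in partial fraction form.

3/(t + 3)(t + 9) = A/(t + 3) + B/(t + 9). A = 3/(-3 + 9) = 1/2, B = 3/(-9 + 3) = -1/2
Result: (1/2)/(t + 3) - (1/2)/(t + 9)


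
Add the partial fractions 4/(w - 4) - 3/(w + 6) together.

Common denominator (w - 4)(w + 6). Numerator: 4(w + 6) - 3(w - 4) = (4w + 24) - (3w - 12) = w + 36
Result: (w + 36)/[(w - 4)(w + 6)]


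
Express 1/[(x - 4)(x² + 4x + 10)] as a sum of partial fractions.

Cover-up at x = 4: P = 1/(4² + 4·4 + 10) = 1/42. Then Q = -P = -1/42, R = -P·(4 + 4) = -4/21
Result: (1/42)/(x - 4) - ((1/42)x + 4/21)/(x² + 4x + 10)


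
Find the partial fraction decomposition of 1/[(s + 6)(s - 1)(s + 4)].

Using cover-up method: α = 1/14, β = 1/35, γ = -1/10
Result: (1/14)/(s + 6) + (1/35)/(s - 1) - (1/10)/(s + 4)


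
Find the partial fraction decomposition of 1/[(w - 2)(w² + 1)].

Cover-up at w = 2: α = 1/(2² + 1) = 1/5. Then β = -α = -1/5, γ = -α·(0 + 2) = -2/5
Result: (1/5)/(w - 2) - ((1/5)w + 2/5)/(w² + 1)


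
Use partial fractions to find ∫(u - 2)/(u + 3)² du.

Decompose: P = 1, Q = 1·(-3) - 2 = -5, so (u - 2)/(u + 3)² = 1/(u + 3) - 5/(u + 3)². Integrate: ∫ P/(u + 3) du = ln|(u + 3)|; ∫ Q/(u + 3)² du = 5/(u + 3). Sum: ln|(u + 3)| + 5/(u + 3) + C


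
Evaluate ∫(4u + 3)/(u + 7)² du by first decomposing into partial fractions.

Decompose: α = 4, β = 4·(-7) + 3 = -25, so (4u + 3)/(u + 7)² = 4/(u + 7) - 25/(u + 7)². Integrate: ∫ α/(u + 7) du = 4 ln|(u + 7)|; ∫ β/(u + 7)² du = 25/(u + 7). Sum: 4 ln|(u + 7)| + 25/(u + 7) + C


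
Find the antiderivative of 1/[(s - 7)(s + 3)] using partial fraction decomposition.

Decompose: 1/[(s - 7)(s + 3)] = (1/10)/(s - 7) - (1/10)/(s + 3). Integrate each term: (1/10) ln|(s - 7)| - (1/10) ln|(s + 3)| + C


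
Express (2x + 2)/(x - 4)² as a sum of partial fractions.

(2x + 2) = α(x - 4) + β. At x = 4: β = 2·4 + 2 = 10. Coeff of x: α = 2
Result: 2/(x - 4) + 10/(x - 4)²


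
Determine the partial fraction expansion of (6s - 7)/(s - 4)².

(6s - 7) = A(s - 4) + B. At s = 4: B = 6·4 - 7 = 17. Coeff of s: A = 6
Result: 6/(s - 4) + 17/(s - 4)²


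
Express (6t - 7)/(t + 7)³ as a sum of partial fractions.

(6t - 7) = A(t + 7)² + B(t + 7) + C. At t = -7: C = 6·(-7) - 7 = -49. Coefficients: A = 0, B = 6
Result: 6/(t + 7)² - 49/(t + 7)³


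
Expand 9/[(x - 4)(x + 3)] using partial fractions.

9/(x - 4)(x + 3) = A/(x - 4) + B/(x + 3). A = 9/(4 + 3) = 9/7, B = 9/(-3 - 4) = -9/7
Result: (9/7)/(x - 4) - (9/7)/(x + 3)


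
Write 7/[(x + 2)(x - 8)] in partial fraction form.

7/(x + 2)(x - 8) = A/(x + 2) + B/(x - 8). A = 7/(-2 - 8) = -7/10, B = 7/(8 + 2) = 7/10
Result: (-7/10)/(x + 2) + (7/10)/(x - 8)


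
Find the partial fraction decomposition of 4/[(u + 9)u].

4/(u + 9)u = α/(u + 9) + β/u. α = 4/(-9 - 0) = -4/9, β = 4/(0 + 9) = 4/9
Result: (-4/9)/(u + 9) + (4/9)/u


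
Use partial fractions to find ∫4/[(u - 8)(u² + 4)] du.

Cover-up at u=8: P = 4/(8²+4) = 1/17. Coeff matching: Q = -1/17, R = -8/17. Decomposition: (1/17)/(u - 8) - ((1/17)u + 8/17)/(u² + 4). Integrate: linear → ln, quadratic → (1/2)ln + arctan: (1/17) ln|(u - 8)| - (1/34) ln(u² + 4) - (4/17) arctan(u/2) + C


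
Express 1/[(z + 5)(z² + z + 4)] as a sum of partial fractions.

Cover-up at z = -5: P = 1/((-5)² + 1·(-5) + 4) = 1/24. Then Q = -P = -1/24, R = -P·(1 - 5) = 1/6
Result: (1/24)/(z + 5) - ((1/24)z - 1/6)/(z² + z + 4)


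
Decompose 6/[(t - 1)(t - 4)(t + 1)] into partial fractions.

Using cover-up method: α = -1, β = 2/5, γ = 3/5
Result: -1/(t - 1) + (2/5)/(t - 4) + (3/5)/(t + 1)


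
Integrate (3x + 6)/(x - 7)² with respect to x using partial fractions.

Decompose: A = 3, B = 3·7 + 6 = 27, so (3x + 6)/(x - 7)² = 3/(x - 7) + 27/(x - 7)². Integrate: ∫ A/(x - 7) dx = 3 ln|(x - 7)|; ∫ B/(x - 7)² dx = -27/(x - 7). Sum: 3 ln|(x - 7)| - 27/(x - 7) + C


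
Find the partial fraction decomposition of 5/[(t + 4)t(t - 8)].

Using cover-up method: A = 5/48, B = -5/32, C = 5/96
Result: (5/48)/(t + 4) - (5/32)/t + (5/96)/(t - 8)


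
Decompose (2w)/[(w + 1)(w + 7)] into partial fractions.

At w=-1: A = (2·(-1) + 0)/(-1 + 7) = -1/3. At w=-7: B = (2·(-7) + 0)/(-7 + 1) = 7/3
Result: (-1/3)/(w + 1) + (7/3)/(w + 7)


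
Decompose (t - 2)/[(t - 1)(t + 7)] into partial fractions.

At t=1: α = (1·1 - 2)/(1 + 7) = -1/8. At t=-7: β = (1·(-7) - 2)/(-7 - 1) = 9/8
Result: (-1/8)/(t - 1) + (9/8)/(t + 7)


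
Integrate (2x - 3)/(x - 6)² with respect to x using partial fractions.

Decompose: P = 2, Q = 2·6 - 3 = 9, so (2x - 3)/(x - 6)² = 2/(x - 6) + 9/(x - 6)². Integrate: ∫ P/(x - 6) dx = 2 ln|(x - 6)|; ∫ Q/(x - 6)² dx = -9/(x - 6). Sum: 2 ln|(x - 6)| - 9/(x - 6) + C


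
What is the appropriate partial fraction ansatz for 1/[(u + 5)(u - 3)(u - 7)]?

Three distinct linear factors: P/(u + 5) + Q/(u - 3) + R/(u - 7)


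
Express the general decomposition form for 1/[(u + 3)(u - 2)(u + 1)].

Three distinct linear factors: P/(u + 3) + Q/(u - 2) + R/(u + 1)


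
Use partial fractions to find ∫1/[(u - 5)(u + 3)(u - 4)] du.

Cover-up: A = 1/8, B = 1/56, C = -1/7. Decomposition: (1/8)/(u - 5) + (1/56)/(u + 3) - (1/7)/(u - 4). Integrate each term: (1/8) ln|(u - 5)| + (1/56) ln|(u + 3)| - (1/7) ln|(u - 4)| + C


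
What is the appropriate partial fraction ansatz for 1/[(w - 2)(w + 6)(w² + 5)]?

Two linear + quadratic: P/(w - 2) + Q/(w + 6) + (Rw + S)/(w² + 5)


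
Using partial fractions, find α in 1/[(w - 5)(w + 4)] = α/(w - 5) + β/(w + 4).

Cover-up at w = 5: α = 1/(5 + 4) = 1/9


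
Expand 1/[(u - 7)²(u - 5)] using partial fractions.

Cover-up at u=5: R = 1/(5 - 7)² = 1/4. Cover-up at u=7: Q = 1/(7 - 5) = 1/2. Comparing u² coeff: P = -R = -1/4
Result: (-1/4)/(u - 7) + (1/2)/(u - 7)² + (1/4)/(u - 5)


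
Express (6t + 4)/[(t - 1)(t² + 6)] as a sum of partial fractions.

At t=1: α = (6·1 + 4)/(1² + 6) = 10/7. β = -α = -10/7, γ = 6 - 1·α = 32/7
Result: (10/7)/(t - 1) - ((10/7)t - 32/7)/(t² + 6)


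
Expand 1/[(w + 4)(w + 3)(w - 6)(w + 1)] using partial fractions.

Using Heaviside cover-up: (-1/30)/(w + 4) + (1/18)/(w + 3) + (1/630)/(w - 6) - (1/42)/(w + 1)


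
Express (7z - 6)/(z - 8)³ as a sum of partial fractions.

(7z - 6) = α(z - 8)² + β(z - 8) + γ. At z = 8: γ = 7·8 - 6 = 50. Coefficients: α = 0, β = 7
Result: 7/(z - 8)² + 50/(z - 8)³


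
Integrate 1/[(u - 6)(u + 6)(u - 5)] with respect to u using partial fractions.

Cover-up: P = 1/12, Q = 1/132, R = -1/11. Decomposition: (1/12)/(u - 6) + (1/132)/(u + 6) - (1/11)/(u - 5). Integrate each term: (1/12) ln|(u - 6)| + (1/132) ln|(u + 6)| - (1/11) ln|(u - 5)| + C


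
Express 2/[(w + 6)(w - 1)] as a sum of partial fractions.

2/(w + 6)(w - 1) = α/(w + 6) + β/(w - 1). α = 2/(-6 - 1) = -2/7, β = 2/(1 + 6) = 2/7
Result: (-2/7)/(w + 6) + (2/7)/(w - 1)


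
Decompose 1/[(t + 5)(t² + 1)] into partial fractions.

Cover-up at t = -5: P = 1/((-5)² + 1) = 1/26. Then Q = -P = -1/26, R = -P·(0 - 5) = 5/26
Result: (1/26)/(t + 5) - ((1/26)t - 5/26)/(t² + 1)


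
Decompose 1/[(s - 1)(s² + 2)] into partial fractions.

Cover-up at s = 1: A = 1/(1² + 2) = 1/3. Then B = -A = -1/3, C = -A·(0 + 1) = -1/3
Result: (1/3)/(s - 1) - ((1/3)s + 1/3)/(s² + 2)


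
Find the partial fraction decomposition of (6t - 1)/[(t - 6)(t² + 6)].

At t=6: α = (6·6 - 1)/(6² + 6) = 5/6. β = -α = -5/6, γ = 6 - 6·α = 1
Result: (5/6)/(t - 6) - ((5/6)t - 1)/(t² + 6)


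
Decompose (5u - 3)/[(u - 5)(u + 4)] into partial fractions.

At u=5: A = (5·5 - 3)/(5 + 4) = 22/9. At u=-4: B = (5·(-4) - 3)/(-4 - 5) = 23/9
Result: (22/9)/(u - 5) + (23/9)/(u + 4)


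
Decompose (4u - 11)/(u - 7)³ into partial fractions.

(4u - 11) = α(u - 7)² + β(u - 7) + γ. At u = 7: γ = 4·7 - 11 = 17. Coefficients: α = 0, β = 4
Result: 4/(u - 7)² + 17/(u - 7)³


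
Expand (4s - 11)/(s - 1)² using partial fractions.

(4s - 11) = P(s - 1) + Q. At s = 1: Q = 4·1 - 11 = -7. Coeff of s: P = 4
Result: 4/(s - 1) - 7/(s - 1)²


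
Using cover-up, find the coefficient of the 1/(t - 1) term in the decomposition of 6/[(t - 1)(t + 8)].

Cover (t - 1), set t=1: 6/((t + 8) at t=1) = 6/(9) = 2/3


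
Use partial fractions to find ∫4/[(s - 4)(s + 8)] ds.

Decompose: 4/[(s - 4)(s + 8)] = (1/3)/(s - 4) - (1/3)/(s + 8). Integrate each term: (1/3) ln|(s - 4)| - (1/3) ln|(s + 8)| + C


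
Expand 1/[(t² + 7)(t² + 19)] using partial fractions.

Coefficient matching gives α = γ = 0, β = 1/(19-7) = 1/12, δ = -β = -1/12
Result: (1/12)/(t² + 7) - (1/12)/(t² + 19)


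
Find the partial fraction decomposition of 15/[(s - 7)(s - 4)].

15/(s - 7)(s - 4) = P/(s - 7) + Q/(s - 4). P = 15/(7 - 4) = 5, Q = 15/(4 - 7) = -5
Result: 5/(s - 7) - 5/(s - 4)


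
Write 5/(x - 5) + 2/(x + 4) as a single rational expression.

Common denominator (x - 5)(x + 4). Numerator: 5(x + 4) + 2(x - 5) = (5x + 20) + (2x - 10) = 7x + 10
Result: (7x + 10)/[(x - 5)(x + 4)]


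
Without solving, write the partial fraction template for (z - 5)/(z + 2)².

Repeated linear factor: A/(z + 2) + B/(z + 2)²


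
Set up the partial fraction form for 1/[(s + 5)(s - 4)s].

Three distinct linear factors: A/(s + 5) + B/(s - 4) + C/s


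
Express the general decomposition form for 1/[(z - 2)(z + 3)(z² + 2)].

Two linear + quadratic: P/(z - 2) + Q/(z + 3) + (Rz + S)/(z² + 2)


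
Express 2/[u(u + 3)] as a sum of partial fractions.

2/u(u + 3) = P/u + Q/(u + 3). P = 2/(0 + 3) = 2/3, Q = 2/(-3 - 0) = -2/3
Result: (2/3)/u - (2/3)/(u + 3)


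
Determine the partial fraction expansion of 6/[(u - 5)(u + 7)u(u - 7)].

Using Heaviside cover-up: (-1/20)/(u - 5) - (1/196)/(u + 7) + (6/245)/u + (3/98)/(u - 7)


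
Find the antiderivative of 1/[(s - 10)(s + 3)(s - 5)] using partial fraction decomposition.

Cover-up: α = 1/65, β = 1/104, γ = -1/40. Decomposition: (1/65)/(s - 10) + (1/104)/(s + 3) - (1/40)/(s - 5). Integrate each term: (1/65) ln|(s - 10)| + (1/104) ln|(s + 3)| - (1/40) ln|(s - 5)| + C


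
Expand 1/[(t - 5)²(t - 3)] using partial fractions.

Cover-up at t=3: R = 1/(3 - 5)² = 1/4. Cover-up at t=5: Q = 1/(5 - 3) = 1/2. Comparing t² coeff: P = -R = -1/4
Result: (-1/4)/(t - 5) + (1/2)/(t - 5)² + (1/4)/(t - 3)


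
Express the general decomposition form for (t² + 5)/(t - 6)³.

Repeated linear factor (power 3): α/(t - 6) + β/(t - 6)² + γ/(t - 6)³


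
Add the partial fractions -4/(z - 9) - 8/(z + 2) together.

Common denominator (z - 9)(z + 2). Numerator: -4(z + 2) - 8(z - 9) = (-4z - 8) - (8z - 72) = -12z + 64
Result: (-12z + 64)/[(z - 9)(z + 2)]


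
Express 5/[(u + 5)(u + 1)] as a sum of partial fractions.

5/(u + 5)(u + 1) = A/(u + 5) + B/(u + 1). A = 5/(-5 + 1) = -5/4, B = 5/(-1 + 5) = 5/4
Result: (-5/4)/(u + 5) + (5/4)/(u + 1)


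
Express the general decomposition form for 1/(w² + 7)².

Repeated quadratic factor: (αw + β)/(w² + 7) + (γw + δ)/(w² + 7)²


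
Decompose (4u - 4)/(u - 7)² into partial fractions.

(4u - 4) = α(u - 7) + β. At u = 7: β = 4·7 - 4 = 24. Coeff of u: α = 4
Result: 4/(u - 7) + 24/(u - 7)²


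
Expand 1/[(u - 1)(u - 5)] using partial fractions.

1/(u - 1)(u - 5) = A/(u - 1) + B/(u - 5). A = 1/(1 - 5) = -1/4, B = 1/(5 - 1) = 1/4
Result: (-1/4)/(u - 1) + (1/4)/(u - 5)


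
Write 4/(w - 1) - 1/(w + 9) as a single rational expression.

Common denominator (w - 1)(w + 9). Numerator: 4(w + 9) - 1(w - 1) = (4w + 36) - (w - 1) = 3w + 37
Result: (3w + 37)/[(w - 1)(w + 9)]


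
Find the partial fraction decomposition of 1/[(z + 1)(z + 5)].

1/(z + 1)(z + 5) = P/(z + 1) + Q/(z + 5). P = 1/(-1 + 5) = 1/4, Q = 1/(-5 + 1) = -1/4
Result: (1/4)/(z + 1) - (1/4)/(z + 5)


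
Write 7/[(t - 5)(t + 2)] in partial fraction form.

7/(t - 5)(t + 2) = P/(t - 5) + Q/(t + 2). P = 7/(5 + 2) = 1, Q = 7/(-2 - 5) = -1
Result: 1/(t - 5) - 1/(t + 2)


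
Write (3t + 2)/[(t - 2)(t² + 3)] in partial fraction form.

At t=2: P = (3·2 + 2)/(2² + 3) = 8/7. Q = -P = -8/7, R = 3 - 2·P = 5/7
Result: (8/7)/(t - 2) - ((8/7)t - 5/7)/(t² + 3)


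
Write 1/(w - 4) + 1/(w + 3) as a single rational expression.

Common denominator (w - 4)(w + 3). Numerator: 1(w + 3) + 1(w - 4) = (w + 3) + (w - 4) = 2w - 1
Result: (2w - 1)/[(w - 4)(w + 3)]


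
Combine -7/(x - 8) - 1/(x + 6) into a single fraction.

Common denominator (x - 8)(x + 6). Numerator: -7(x + 6) - 1(x - 8) = (-7x - 42) - (x - 8) = -8x - 34
Result: (-8x - 34)/[(x - 8)(x + 6)]


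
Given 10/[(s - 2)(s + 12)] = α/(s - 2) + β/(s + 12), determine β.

Cover-up at s = -12: β = 10/(-12 - 2) = -10/14 = -5/7


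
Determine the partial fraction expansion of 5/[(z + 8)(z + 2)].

5/(z + 8)(z + 2) = P/(z + 8) + Q/(z + 2). P = 5/(-8 + 2) = -5/6, Q = 5/(-2 + 8) = 5/6
Result: (-5/6)/(z + 8) + (5/6)/(z + 2)


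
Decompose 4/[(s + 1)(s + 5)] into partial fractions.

4/(s + 1)(s + 5) = P/(s + 1) + Q/(s + 5). P = 4/(-1 + 5) = 1, Q = 4/(-5 + 1) = -1
Result: 1/(s + 1) - 1/(s + 5)


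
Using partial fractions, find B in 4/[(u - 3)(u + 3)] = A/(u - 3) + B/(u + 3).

Cover-up at u = -3: B = 4/(-3 - 3) = -4/6 = -2/3


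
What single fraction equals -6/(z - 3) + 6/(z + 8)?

Common denominator (z - 3)(z + 8). Numerator: -6(z + 8) + 6(z - 3) = (-6z - 48) + (6z - 18) = -66
Result: (-66)/[(z - 3)(z + 8)]


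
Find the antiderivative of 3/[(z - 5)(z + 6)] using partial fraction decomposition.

Decompose: 3/[(z - 5)(z + 6)] = (3/11)/(z - 5) - (3/11)/(z + 6). Integrate each term: (3/11) ln|(z - 5)| - (3/11) ln|(z + 6)| + C


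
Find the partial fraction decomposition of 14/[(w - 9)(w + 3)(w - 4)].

Using cover-up method: α = 7/30, β = 1/6, γ = -2/5
Result: (7/30)/(w - 9) + (1/6)/(w + 3) - (2/5)/(w - 4)


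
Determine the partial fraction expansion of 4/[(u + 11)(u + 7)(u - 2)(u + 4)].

Using Heaviside cover-up: (-1/91)/(u + 11) + (1/27)/(u + 7) + (2/351)/(u - 2) - (2/63)/(u + 4)


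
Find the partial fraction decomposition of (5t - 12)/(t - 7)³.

(5t - 12) = A(t - 7)² + B(t - 7) + C. At t = 7: C = 5·7 - 12 = 23. Coefficients: A = 0, B = 5
Result: 5/(t - 7)² + 23/(t - 7)³


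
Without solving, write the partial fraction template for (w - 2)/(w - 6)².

Repeated linear factor: P/(w - 6) + Q/(w - 6)²


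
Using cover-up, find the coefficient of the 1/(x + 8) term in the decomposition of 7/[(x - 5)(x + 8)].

Cover (x + 8), set x=-8: 7/((x - 5) at x=-8) = 7/(-13) = -7/13


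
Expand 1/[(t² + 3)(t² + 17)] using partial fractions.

Coefficient matching gives A = C = 0, B = 1/(17-3) = 1/14, D = -B = -1/14
Result: (1/14)/(t² + 3) - (1/14)/(t² + 17)


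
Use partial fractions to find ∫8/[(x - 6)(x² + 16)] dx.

Cover-up at x=6: P = 8/(6²+16) = 2/13. Coeff matching: Q = -2/13, R = -12/13. Decomposition: (2/13)/(x - 6) - ((2/13)x + 12/13)/(x² + 16). Integrate: linear → ln, quadratic → (1/2)ln + arctan: (2/13) ln|(x - 6)| - (1/13) ln(x² + 16) - (3/13) arctan(x/4) + C


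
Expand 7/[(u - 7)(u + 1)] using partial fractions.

7/(u - 7)(u + 1) = α/(u - 7) + β/(u + 1). α = 7/(7 + 1) = 7/8, β = 7/(-1 - 7) = -7/8
Result: (7/8)/(u - 7) - (7/8)/(u + 1)


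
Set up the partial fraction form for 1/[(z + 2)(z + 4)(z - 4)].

Three distinct linear factors: P/(z + 2) + Q/(z + 4) + R/(z - 4)


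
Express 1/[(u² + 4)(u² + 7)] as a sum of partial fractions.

Coefficient matching gives A = C = 0, B = 1/(7-4) = 1/3, D = -B = -1/3
Result: (1/3)/(u² + 4) - (1/3)/(u² + 7)


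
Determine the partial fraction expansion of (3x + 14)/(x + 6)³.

(3x + 14) = α(x + 6)² + β(x + 6) + γ. At x = -6: γ = 3·(-6) + 14 = -4. Coefficients: α = 0, β = 3
Result: 3/(x + 6)² - 4/(x + 6)³


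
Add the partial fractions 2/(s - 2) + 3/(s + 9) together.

Common denominator (s - 2)(s + 9). Numerator: 2(s + 9) + 3(s - 2) = (2s + 18) + (3s - 6) = 5s + 12
Result: (5s + 12)/[(s - 2)(s + 9)]


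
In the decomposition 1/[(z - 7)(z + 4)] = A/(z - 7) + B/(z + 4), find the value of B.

Cover-up at z = -4: B = 1/(-4 - 7) = -1/11


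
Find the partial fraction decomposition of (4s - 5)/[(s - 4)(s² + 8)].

At s=4: A = (4·4 - 5)/(4² + 8) = 11/24. B = -A = -11/24, C = 4 - 4·A = 13/6
Result: (11/24)/(s - 4) - ((11/24)s - 13/6)/(s² + 8)


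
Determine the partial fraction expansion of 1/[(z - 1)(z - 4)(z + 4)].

Using cover-up method: P = -1/15, Q = 1/24, R = 1/40
Result: (-1/15)/(z - 1) + (1/24)/(z - 4) + (1/40)/(z + 4)


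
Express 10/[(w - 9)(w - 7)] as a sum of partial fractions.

10/(w - 9)(w - 7) = A/(w - 9) + B/(w - 7). A = 10/(9 - 7) = 5, B = 10/(7 - 9) = -5
Result: 5/(w - 9) - 5/(w - 7)


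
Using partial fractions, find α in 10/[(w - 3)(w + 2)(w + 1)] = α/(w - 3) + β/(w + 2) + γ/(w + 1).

Cover-up at w = 3: α = 10/[(3 + 2)(3 + 1)] = 10/[(5)(4)] = 10/20 = 1/2


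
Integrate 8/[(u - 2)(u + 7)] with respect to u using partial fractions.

Decompose: 8/[(u - 2)(u + 7)] = (8/9)/(u - 2) - (8/9)/(u + 7). Integrate each term: (8/9) ln|(u - 2)| - (8/9) ln|(u + 7)| + C


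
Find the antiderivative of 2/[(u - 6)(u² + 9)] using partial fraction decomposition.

Cover-up at u=6: A = 2/(6²+9) = 2/45. Coeff matching: B = -2/45, C = -4/15. Decomposition: (2/45)/(u - 6) - ((2/45)u + 4/15)/(u² + 9). Integrate: linear → ln, quadratic → (1/2)ln + arctan: (2/45) ln|(u - 6)| - (1/45) ln(u² + 9) - (4/45) arctan(u/3) + C


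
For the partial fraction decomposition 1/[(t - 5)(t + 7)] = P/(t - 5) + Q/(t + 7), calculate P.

Cover-up at t = 5: P = 1/(5 + 7) = 1/12


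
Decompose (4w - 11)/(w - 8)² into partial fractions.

(4w - 11) = A(w - 8) + B. At w = 8: B = 4·8 - 11 = 21. Coeff of w: A = 4
Result: 4/(w - 8) + 21/(w - 8)²


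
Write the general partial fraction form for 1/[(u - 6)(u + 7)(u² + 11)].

Two linear + quadratic: A/(u - 6) + B/(u + 7) + (Cu + D)/(u² + 11)


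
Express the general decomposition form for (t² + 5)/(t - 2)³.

Repeated linear factor (power 3): α/(t - 2) + β/(t - 2)² + γ/(t - 2)³


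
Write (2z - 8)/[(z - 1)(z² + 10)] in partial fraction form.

At z=1: α = (2·1 - 8)/(1² + 10) = -6/11. β = -α = 6/11, γ = 2 - 1·α = 28/11
Result: (-6/11)/(z - 1) + ((6/11)z + 28/11)/(z² + 10)


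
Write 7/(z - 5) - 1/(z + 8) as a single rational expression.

Common denominator (z - 5)(z + 8). Numerator: 7(z + 8) - 1(z - 5) = (7z + 56) - (z - 5) = 6z + 61
Result: (6z + 61)/[(z - 5)(z + 8)]


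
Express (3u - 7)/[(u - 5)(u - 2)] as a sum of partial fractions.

At u=5: α = (3·5 - 7)/(5 - 2) = 8/3. At u=2: β = (3·2 - 7)/(2 - 5) = 1/3
Result: (8/3)/(u - 5) + (1/3)/(u - 2)


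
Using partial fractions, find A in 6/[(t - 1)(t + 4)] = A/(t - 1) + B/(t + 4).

Cover-up at t = 1: A = 6/(1 + 4) = 6/5


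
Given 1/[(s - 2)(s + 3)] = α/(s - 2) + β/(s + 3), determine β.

Cover-up at s = -3: β = 1/(-3 - 2) = -1/5


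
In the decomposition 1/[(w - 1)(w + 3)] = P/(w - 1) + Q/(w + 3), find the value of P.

Cover-up at w = 1: P = 1/(1 + 3) = 1/4


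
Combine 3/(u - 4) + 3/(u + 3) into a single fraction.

Common denominator (u - 4)(u + 3). Numerator: 3(u + 3) + 3(u - 4) = (3u + 9) + (3u - 12) = 6u - 3
Result: (6u - 3)/[(u - 4)(u + 3)]


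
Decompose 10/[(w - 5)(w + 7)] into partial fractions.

10/(w - 5)(w + 7) = P/(w - 5) + Q/(w + 7). P = 10/(5 + 7) = 5/6, Q = 10/(-7 - 5) = -5/6
Result: (5/6)/(w - 5) - (5/6)/(w + 7)


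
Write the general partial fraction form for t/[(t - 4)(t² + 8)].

Linear + irreducible quadratic: P/(t - 4) + (Qt + R)/(t² + 8)


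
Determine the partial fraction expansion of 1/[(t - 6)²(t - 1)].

Cover-up at t=1: C = 1/(1 - 6)² = 1/25. Cover-up at t=6: B = 1/(6 - 1) = 1/5. Comparing t² coeff: A = -C = -1/25
Result: (-1/25)/(t - 6) + (1/5)/(t - 6)² + (1/25)/(t - 1)


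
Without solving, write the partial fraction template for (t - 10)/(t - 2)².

Repeated linear factor: α/(t - 2) + β/(t - 2)²


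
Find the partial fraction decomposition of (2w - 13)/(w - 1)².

(2w - 13) = α(w - 1) + β. At w = 1: β = 2·1 - 13 = -11. Coeff of w: α = 2
Result: 2/(w - 1) - 11/(w - 1)²


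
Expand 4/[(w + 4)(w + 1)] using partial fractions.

4/(w + 4)(w + 1) = α/(w + 4) + β/(w + 1). α = 4/(-4 + 1) = -4/3, β = 4/(-1 + 4) = 4/3
Result: (-4/3)/(w + 4) + (4/3)/(w + 1)


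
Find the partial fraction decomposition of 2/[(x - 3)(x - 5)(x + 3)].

Using cover-up method: A = -1/6, B = 1/8, C = 1/24
Result: (-1/6)/(x - 3) + (1/8)/(x - 5) + (1/24)/(x + 3)


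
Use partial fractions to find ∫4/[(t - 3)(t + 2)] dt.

Decompose: 4/[(t - 3)(t + 2)] = (4/5)/(t - 3) - (4/5)/(t + 2). Integrate each term: (4/5) ln|(t - 3)| - (4/5) ln|(t + 2)| + C


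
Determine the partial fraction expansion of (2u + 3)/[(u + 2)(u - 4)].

At u=-2: P = (2·(-2) + 3)/(-2 - 4) = 1/6. At u=4: Q = (2·4 + 3)/(4 + 2) = 11/6
Result: (1/6)/(u + 2) + (11/6)/(u - 4)


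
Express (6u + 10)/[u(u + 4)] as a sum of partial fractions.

At u=0: P = (6·0 + 10)/(0 + 4) = 5/2. At u=-4: Q = (6·(-4) + 10)/(-4 - 0) = 7/2
Result: (5/2)/u + (7/2)/(u + 4)


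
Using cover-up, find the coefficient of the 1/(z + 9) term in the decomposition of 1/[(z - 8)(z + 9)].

Cover (z + 9), set z=-9: 1/((z - 8) at z=-9) = 1/(-17) = -1/17


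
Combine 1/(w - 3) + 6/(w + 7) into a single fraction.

Common denominator (w - 3)(w + 7). Numerator: 1(w + 7) + 6(w - 3) = (w + 7) + (6w - 18) = 7w - 11
Result: (7w - 11)/[(w - 3)(w + 7)]


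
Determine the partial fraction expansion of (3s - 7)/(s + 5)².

(3s - 7) = P(s + 5) + Q. At s = -5: Q = 3·(-5) - 7 = -22. Coeff of s: P = 3
Result: 3/(s + 5) - 22/(s + 5)²


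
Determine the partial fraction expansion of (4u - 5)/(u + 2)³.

(4u - 5) = α(u + 2)² + β(u + 2) + γ. At u = -2: γ = 4·(-2) - 5 = -13. Coefficients: α = 0, β = 4
Result: 4/(u + 2)² - 13/(u + 2)³


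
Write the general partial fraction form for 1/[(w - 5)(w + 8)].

Distinct linear factors: α/(w - 5) + β/(w + 8)


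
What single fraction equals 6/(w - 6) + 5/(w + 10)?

Common denominator (w - 6)(w + 10). Numerator: 6(w + 10) + 5(w - 6) = (6w + 60) + (5w - 30) = 11w + 30
Result: (11w + 30)/[(w - 6)(w + 10)]


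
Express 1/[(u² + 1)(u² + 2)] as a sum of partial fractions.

Coefficient matching gives A = C = 0, B = 1/(2-1) = 1, D = -B = -1
Result: 1/(u² + 1) - 1/(u² + 2)


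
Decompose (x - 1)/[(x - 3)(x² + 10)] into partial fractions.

At x=3: P = (1·3 - 1)/(3² + 10) = 2/19. Q = -P = -2/19, R = 1 - 3·P = 13/19
Result: (2/19)/(x - 3) - ((2/19)x - 13/19)/(x² + 10)


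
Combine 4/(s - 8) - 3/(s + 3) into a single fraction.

Common denominator (s - 8)(s + 3). Numerator: 4(s + 3) - 3(s - 8) = (4s + 12) - (3s - 24) = s + 36
Result: (s + 36)/[(s - 8)(s + 3)]


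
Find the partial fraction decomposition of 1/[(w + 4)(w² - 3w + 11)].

Cover-up at w = -4: P = 1/((-4)² - 3·(-4) + 11) = 1/39. Then Q = -P = -1/39, R = -P·(-3 - 4) = 7/39
Result: (1/39)/(w + 4) - ((1/39)w - 7/39)/(w² - 3w + 11)


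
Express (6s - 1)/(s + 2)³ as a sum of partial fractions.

(6s - 1) = A(s + 2)² + B(s + 2) + C. At s = -2: C = 6·(-2) - 1 = -13. Coefficients: A = 0, B = 6
Result: 6/(s + 2)² - 13/(s + 2)³


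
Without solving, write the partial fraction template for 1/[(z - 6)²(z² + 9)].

Repeated linear + quadratic: A/(z - 6) + B/(z - 6)² + (Cz + D)/(z² + 9)


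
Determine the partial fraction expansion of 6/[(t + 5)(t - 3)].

6/(t + 5)(t - 3) = P/(t + 5) + Q/(t - 3). P = 6/(-5 - 3) = -3/4, Q = 6/(3 + 5) = 3/4
Result: (-3/4)/(t + 5) + (3/4)/(t - 3)


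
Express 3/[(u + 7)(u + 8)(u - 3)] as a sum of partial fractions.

Using cover-up method: α = -3/10, β = 3/11, γ = 3/110
Result: (-3/10)/(u + 7) + (3/11)/(u + 8) + (3/110)/(u - 3)


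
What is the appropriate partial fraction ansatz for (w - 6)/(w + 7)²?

Repeated linear factor: A/(w + 7) + B/(w + 7)²


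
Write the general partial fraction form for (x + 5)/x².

Repeated linear factor: A/x + B/x²


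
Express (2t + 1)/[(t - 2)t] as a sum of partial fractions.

At t=2: α = (2·2 + 1)/(2 - 0) = 5/2. At t=0: β = (2·0 + 1)/(0 - 2) = -1/2
Result: (5/2)/(t - 2) - (1/2)/t


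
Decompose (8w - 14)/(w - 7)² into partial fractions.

(8w - 14) = α(w - 7) + β. At w = 7: β = 8·7 - 14 = 42. Coeff of w: α = 8
Result: 8/(w - 7) + 42/(w - 7)²


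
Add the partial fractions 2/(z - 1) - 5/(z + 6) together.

Common denominator (z - 1)(z + 6). Numerator: 2(z + 6) - 5(z - 1) = (2z + 12) - (5z - 5) = -3z + 17
Result: (-3z + 17)/[(z - 1)(z + 6)]


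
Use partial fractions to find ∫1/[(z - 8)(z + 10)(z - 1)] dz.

Cover-up: A = 1/126, B = 1/198, C = -1/77. Decomposition: (1/126)/(z - 8) + (1/198)/(z + 10) - (1/77)/(z - 1). Integrate each term: (1/126) ln|(z - 8)| + (1/198) ln|(z + 10)| - (1/77) ln|(z - 1)| + C


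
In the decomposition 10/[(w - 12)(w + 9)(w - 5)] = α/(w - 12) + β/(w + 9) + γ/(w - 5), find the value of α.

Cover-up at w = 12: α = 10/[(12 + 9)(12 - 5)] = 10/[(21)(7)] = 10/147


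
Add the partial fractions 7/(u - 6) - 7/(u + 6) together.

Common denominator (u - 6)(u + 6). Numerator: 7(u + 6) - 7(u - 6) = (7u + 42) - (7u - 42) = 84
Result: (84)/[(u - 6)(u + 6)]


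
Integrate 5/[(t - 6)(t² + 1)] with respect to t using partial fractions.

Cover-up at t=6: P = 5/(6²+1) = 5/37. Coeff matching: Q = -5/37, R = -30/37. Decomposition: (5/37)/(t - 6) - ((5/37)t + 30/37)/(t² + 1). Integrate: linear → ln, quadratic → (1/2)ln + arctan: (5/37) ln|(t - 6)| - (5/74) ln(t² + 1) - (30/37) arctan(t) + C


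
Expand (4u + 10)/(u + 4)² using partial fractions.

(4u + 10) = α(u + 4) + β. At u = -4: β = 4·(-4) + 10 = -6. Coeff of u: α = 4
Result: 4/(u + 4) - 6/(u + 4)²


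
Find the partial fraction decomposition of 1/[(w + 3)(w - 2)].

1/(w + 3)(w - 2) = P/(w + 3) + Q/(w - 2). P = 1/(-3 - 2) = -1/5, Q = 1/(2 + 3) = 1/5
Result: (-1/5)/(w + 3) + (1/5)/(w - 2)


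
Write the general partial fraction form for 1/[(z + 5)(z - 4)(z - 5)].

Three distinct linear factors: α/(z + 5) + β/(z - 4) + γ/(z - 5)


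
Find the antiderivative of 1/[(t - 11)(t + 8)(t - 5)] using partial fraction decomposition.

Cover-up: α = 1/114, β = 1/247, γ = -1/78. Decomposition: (1/114)/(t - 11) + (1/247)/(t + 8) - (1/78)/(t - 5). Integrate each term: (1/114) ln|(t - 11)| + (1/247) ln|(t + 8)| - (1/78) ln|(t - 5)| + C


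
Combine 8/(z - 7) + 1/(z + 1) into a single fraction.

Common denominator (z - 7)(z + 1). Numerator: 8(z + 1) + 1(z - 7) = (8z + 8) + (z - 7) = 9z + 1
Result: (9z + 1)/[(z - 7)(z + 1)]


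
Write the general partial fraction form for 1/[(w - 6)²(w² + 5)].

Repeated linear + quadratic: A/(w - 6) + B/(w - 6)² + (Cw + D)/(w² + 5)


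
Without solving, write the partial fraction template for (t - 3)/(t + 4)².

Repeated linear factor: A/(t + 4) + B/(t + 4)²


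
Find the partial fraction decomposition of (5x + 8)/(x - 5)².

(5x + 8) = P(x - 5) + Q. At x = 5: Q = 5·5 + 8 = 33. Coeff of x: P = 5
Result: 5/(x - 5) + 33/(x - 5)²


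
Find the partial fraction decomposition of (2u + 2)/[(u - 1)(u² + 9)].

At u=1: P = (2·1 + 2)/(1² + 9) = 2/5. Q = -P = -2/5, R = 2 - 1·P = 8/5
Result: (2/5)/(u - 1) - ((2/5)u - 8/5)/(u² + 9)


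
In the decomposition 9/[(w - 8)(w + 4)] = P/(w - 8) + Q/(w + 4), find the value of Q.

Cover-up at w = -4: Q = 9/(-4 - 8) = -9/12 = -3/4


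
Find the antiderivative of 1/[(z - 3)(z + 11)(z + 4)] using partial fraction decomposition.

Cover-up: α = 1/98, β = 1/98, γ = -1/49. Decomposition: (1/98)/(z - 3) + (1/98)/(z + 11) - (1/49)/(z + 4). Integrate each term: (1/98) ln|(z - 3)| + (1/98) ln|(z + 11)| - (1/49) ln|(z + 4)| + C


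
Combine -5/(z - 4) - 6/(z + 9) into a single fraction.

Common denominator (z - 4)(z + 9). Numerator: -5(z + 9) - 6(z - 4) = (-5z - 45) - (6z - 24) = -11z - 21
Result: (-11z - 21)/[(z - 4)(z + 9)]


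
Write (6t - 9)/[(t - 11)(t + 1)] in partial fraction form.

At t=11: α = (6·11 - 9)/(11 + 1) = 19/4. At t=-1: β = (6·(-1) - 9)/(-1 - 11) = 5/4
Result: (19/4)/(t - 11) + (5/4)/(t + 1)


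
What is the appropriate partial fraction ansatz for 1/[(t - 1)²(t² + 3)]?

Repeated linear + quadratic: A/(t - 1) + B/(t - 1)² + (Ct + D)/(t² + 3)


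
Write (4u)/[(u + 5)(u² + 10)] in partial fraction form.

At u=-5: α = (4·(-5) + 0)/((-5)² + 10) = -4/7. β = -α = 4/7, γ = 4 - (-5)·α = 8/7
Result: (-4/7)/(u + 5) + ((4/7)u + 8/7)/(u² + 10)


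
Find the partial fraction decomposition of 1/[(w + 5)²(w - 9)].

Cover-up at w=9: γ = 1/(9 + 5)² = 1/196. Cover-up at w=-5: β = 1/(-5 - 9) = -1/14. Comparing w² coeff: α = -γ = -1/196
Result: (-1/196)/(w + 5) - (1/14)/(w + 5)² + (1/196)/(w - 9)


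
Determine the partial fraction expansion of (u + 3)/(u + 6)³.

(u + 3) = P(u + 6)² + Q(u + 6) + R. At u = -6: R = 1·(-6) + 3 = -3. Coefficients: P = 0, Q = 1
Result: 1/(u + 6)² - 3/(u + 6)³


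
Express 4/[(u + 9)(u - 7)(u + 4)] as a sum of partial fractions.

Using cover-up method: α = 1/20, β = 1/44, γ = -4/55
Result: (1/20)/(u + 9) + (1/44)/(u - 7) - (4/55)/(u + 4)


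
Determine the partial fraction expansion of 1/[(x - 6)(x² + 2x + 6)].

Cover-up at x = 6: α = 1/(6² + 2·6 + 6) = 1/54. Then β = -α = -1/54, γ = -α·(2 + 6) = -4/27
Result: (1/54)/(x - 6) - ((1/54)x + 4/27)/(x² + 2x + 6)


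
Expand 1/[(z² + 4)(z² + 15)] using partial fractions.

Coefficient matching gives α = γ = 0, β = 1/(15-4) = 1/11, δ = -β = -1/11
Result: (1/11)/(z² + 4) - (1/11)/(z² + 15)


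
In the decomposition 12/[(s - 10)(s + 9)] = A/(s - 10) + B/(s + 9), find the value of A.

Cover-up at s = 10: A = 12/(10 + 9) = 12/19


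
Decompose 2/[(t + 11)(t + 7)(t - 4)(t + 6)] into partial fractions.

Using Heaviside cover-up: (-1/150)/(t + 11) + (1/22)/(t + 7) + (1/825)/(t - 4) - (1/25)/(t + 6)


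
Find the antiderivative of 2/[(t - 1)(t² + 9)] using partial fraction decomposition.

Cover-up at t=1: A = 2/(1²+9) = 1/5. Coeff matching: B = -1/5, C = -1/5. Decomposition: (1/5)/(t - 1) - ((1/5)t + 1/5)/(t² + 9). Integrate: linear → ln, quadratic → (1/2)ln + arctan: (1/5) ln|(t - 1)| - (1/10) ln(t² + 9) - (1/15) arctan(t/3) + C


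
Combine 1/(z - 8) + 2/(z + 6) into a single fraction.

Common denominator (z - 8)(z + 6). Numerator: 1(z + 6) + 2(z - 8) = (z + 6) + (2z - 16) = 3z - 10
Result: (3z - 10)/[(z - 8)(z + 6)]


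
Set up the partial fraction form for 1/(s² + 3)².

Repeated quadratic factor: (As + B)/(s² + 3) + (Cs + D)/(s² + 3)²


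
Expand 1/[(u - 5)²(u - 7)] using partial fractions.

Cover-up at u=7: γ = 1/(7 - 5)² = 1/4. Cover-up at u=5: β = 1/(5 - 7) = -1/2. Comparing u² coeff: α = -γ = -1/4
Result: (-1/4)/(u - 5) - (1/2)/(u - 5)² + (1/4)/(u - 7)


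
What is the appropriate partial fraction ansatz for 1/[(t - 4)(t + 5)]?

Distinct linear factors: A/(t - 4) + B/(t + 5)


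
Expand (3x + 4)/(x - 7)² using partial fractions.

(3x + 4) = P(x - 7) + Q. At x = 7: Q = 3·7 + 4 = 25. Coeff of x: P = 3
Result: 3/(x - 7) + 25/(x - 7)²


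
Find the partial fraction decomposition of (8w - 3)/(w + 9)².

(8w - 3) = α(w + 9) + β. At w = -9: β = 8·(-9) - 3 = -75. Coeff of w: α = 8
Result: 8/(w + 9) - 75/(w + 9)²


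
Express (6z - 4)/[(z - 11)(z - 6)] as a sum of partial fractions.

At z=11: α = (6·11 - 4)/(11 - 6) = 62/5. At z=6: β = (6·6 - 4)/(6 - 11) = -32/5
Result: (62/5)/(z - 11) - (32/5)/(z - 6)


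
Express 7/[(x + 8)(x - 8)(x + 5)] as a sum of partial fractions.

Using cover-up method: A = 7/48, B = 7/208, C = -7/39
Result: (7/48)/(x + 8) + (7/208)/(x - 8) - (7/39)/(x + 5)


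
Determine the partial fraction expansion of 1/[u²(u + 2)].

Cover-up at u=-2: R = 1/(-2 - 0)² = 1/4. Cover-up at u=0: Q = 1/(0 + 2) = 1/2. Comparing u² coeff: P = -R = -1/4
Result: (-1/4)/u + (1/2)/u² + (1/4)/(u + 2)


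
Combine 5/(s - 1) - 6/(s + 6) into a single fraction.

Common denominator (s - 1)(s + 6). Numerator: 5(s + 6) - 6(s - 1) = (5s + 30) - (6s - 6) = -s + 36
Result: (-s + 36)/[(s - 1)(s + 6)]


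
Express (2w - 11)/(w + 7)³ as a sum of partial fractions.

(2w - 11) = P(w + 7)² + Q(w + 7) + R. At w = -7: R = 2·(-7) - 11 = -25. Coefficients: P = 0, Q = 2
Result: 2/(w + 7)² - 25/(w + 7)³


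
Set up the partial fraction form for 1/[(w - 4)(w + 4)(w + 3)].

Three distinct linear factors: P/(w - 4) + Q/(w + 4) + R/(w + 3)


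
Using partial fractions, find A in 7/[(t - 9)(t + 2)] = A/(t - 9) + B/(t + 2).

Cover-up at t = 9: A = 7/(9 + 2) = 7/11


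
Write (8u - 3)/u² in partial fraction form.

(8u - 3) = Au + B. At u = 0: B = 8·0 - 3 = -3. Coeff of u: A = 8
Result: 8/u - 3/u²


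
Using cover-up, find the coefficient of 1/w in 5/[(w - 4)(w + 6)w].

Cover w, set w=0: 5/[(0 - 4)(0 + 6)] = -5/24


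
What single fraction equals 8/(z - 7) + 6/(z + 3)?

Common denominator (z - 7)(z + 3). Numerator: 8(z + 3) + 6(z - 7) = (8z + 24) + (6z - 42) = 14z - 18
Result: (14z - 18)/[(z - 7)(z + 3)]


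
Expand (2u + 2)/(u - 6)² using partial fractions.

(2u + 2) = α(u - 6) + β. At u = 6: β = 2·6 + 2 = 14. Coeff of u: α = 2
Result: 2/(u - 6) + 14/(u - 6)²


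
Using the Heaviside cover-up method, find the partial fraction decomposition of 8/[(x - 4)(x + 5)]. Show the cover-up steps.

Cover (x - 4): set x=4, get P = 8/(4 + 5) = 8/9. Cover (x + 5): set x=-5, get Q = 8/(-5 - 4) = -8/9.
Result: (8/9)/(x - 4) - (8/9)/(x + 5)


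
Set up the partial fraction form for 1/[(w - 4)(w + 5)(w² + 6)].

Two linear + quadratic: α/(w - 4) + β/(w + 5) + (γw + δ)/(w² + 6)


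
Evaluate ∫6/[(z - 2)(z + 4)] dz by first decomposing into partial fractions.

Decompose: 6/[(z - 2)(z + 4)] = 1/(z - 2) - 1/(z + 4). Integrate each term: ln|(z - 2)| - ln|(z + 4)| + C


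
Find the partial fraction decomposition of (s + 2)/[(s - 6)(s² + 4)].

At s=6: α = (1·6 + 2)/(6² + 4) = 1/5. β = -α = -1/5, γ = 1 - 6·α = -1/5
Result: (1/5)/(s - 6) - ((1/5)s + 1/5)/(s² + 4)


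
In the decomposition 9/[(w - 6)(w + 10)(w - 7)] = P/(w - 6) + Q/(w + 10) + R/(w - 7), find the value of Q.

Cover-up at w = -10: Q = 9/[(-10 - 6)(-10 - 7)] = 9/[(-16)(-17)] = 9/272


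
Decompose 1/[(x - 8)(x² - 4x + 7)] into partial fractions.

Cover-up at x = 8: P = 1/(8² - 4·8 + 7) = 1/39. Then Q = -P = -1/39, R = -P·(-4 + 8) = -4/39
Result: (1/39)/(x - 8) - ((1/39)x + 4/39)/(x² - 4x + 7)


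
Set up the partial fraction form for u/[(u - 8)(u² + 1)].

Linear + irreducible quadratic: A/(u - 8) + (Bu + C)/(u² + 1)


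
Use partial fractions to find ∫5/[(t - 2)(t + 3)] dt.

Decompose: 5/[(t - 2)(t + 3)] = 1/(t - 2) - 1/(t + 3). Integrate each term: ln|(t - 2)| - ln|(t + 3)| + C


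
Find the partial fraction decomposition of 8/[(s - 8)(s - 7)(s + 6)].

Using cover-up method: α = 4/7, β = -8/13, γ = 4/91
Result: (4/7)/(s - 8) - (8/13)/(s - 7) + (4/91)/(s + 6)


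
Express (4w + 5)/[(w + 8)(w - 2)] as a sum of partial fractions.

At w=-8: A = (4·(-8) + 5)/(-8 - 2) = 27/10. At w=2: B = (4·2 + 5)/(2 + 8) = 13/10
Result: (27/10)/(w + 8) + (13/10)/(w - 2)


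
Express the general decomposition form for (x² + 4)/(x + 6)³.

Repeated linear factor (power 3): A/(x + 6) + B/(x + 6)² + C/(x + 6)³


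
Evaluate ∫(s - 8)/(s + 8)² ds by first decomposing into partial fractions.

Decompose: A = 1, B = 1·(-8) - 8 = -16, so (s - 8)/(s + 8)² = 1/(s + 8) - 16/(s + 8)². Integrate: ∫ A/(s + 8) ds = ln|(s + 8)|; ∫ B/(s + 8)² ds = 16/(s + 8). Sum: ln|(s + 8)| + 16/(s + 8) + C


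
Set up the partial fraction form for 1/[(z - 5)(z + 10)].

Distinct linear factors: α/(z - 5) + β/(z + 10)


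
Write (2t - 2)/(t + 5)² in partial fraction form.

(2t - 2) = A(t + 5) + B. At t = -5: B = 2·(-5) - 2 = -12. Coeff of t: A = 2
Result: 2/(t + 5) - 12/(t + 5)²
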